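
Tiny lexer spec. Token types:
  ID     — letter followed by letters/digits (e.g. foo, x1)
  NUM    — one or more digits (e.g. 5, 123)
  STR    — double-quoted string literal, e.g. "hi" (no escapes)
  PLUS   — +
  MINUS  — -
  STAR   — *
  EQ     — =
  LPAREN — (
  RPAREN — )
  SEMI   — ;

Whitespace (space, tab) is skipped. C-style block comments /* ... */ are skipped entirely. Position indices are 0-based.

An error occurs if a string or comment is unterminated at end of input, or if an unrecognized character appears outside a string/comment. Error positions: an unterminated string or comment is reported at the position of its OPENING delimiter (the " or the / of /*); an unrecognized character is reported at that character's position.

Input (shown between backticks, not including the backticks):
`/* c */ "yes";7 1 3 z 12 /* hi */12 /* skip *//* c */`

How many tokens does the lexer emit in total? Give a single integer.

pos=0: enter COMMENT mode (saw '/*')
exit COMMENT mode (now at pos=7)
pos=8: enter STRING mode
pos=8: emit STR "yes" (now at pos=13)
pos=13: emit SEMI ';'
pos=14: emit NUM '7' (now at pos=15)
pos=16: emit NUM '1' (now at pos=17)
pos=18: emit NUM '3' (now at pos=19)
pos=20: emit ID 'z' (now at pos=21)
pos=22: emit NUM '12' (now at pos=24)
pos=25: enter COMMENT mode (saw '/*')
exit COMMENT mode (now at pos=33)
pos=33: emit NUM '12' (now at pos=35)
pos=36: enter COMMENT mode (saw '/*')
exit COMMENT mode (now at pos=46)
pos=46: enter COMMENT mode (saw '/*')
exit COMMENT mode (now at pos=53)
DONE. 8 tokens: [STR, SEMI, NUM, NUM, NUM, ID, NUM, NUM]

Answer: 8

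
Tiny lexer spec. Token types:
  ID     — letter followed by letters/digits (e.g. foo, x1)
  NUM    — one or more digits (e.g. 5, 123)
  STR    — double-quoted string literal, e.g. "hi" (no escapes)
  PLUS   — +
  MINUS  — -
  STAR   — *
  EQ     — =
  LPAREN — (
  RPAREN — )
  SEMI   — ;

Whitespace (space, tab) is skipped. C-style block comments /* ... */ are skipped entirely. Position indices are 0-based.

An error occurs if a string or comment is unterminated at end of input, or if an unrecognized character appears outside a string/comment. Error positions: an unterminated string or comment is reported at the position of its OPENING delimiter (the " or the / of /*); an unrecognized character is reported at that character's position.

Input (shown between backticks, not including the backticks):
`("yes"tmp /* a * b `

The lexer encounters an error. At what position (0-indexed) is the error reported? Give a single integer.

Answer: 10

Derivation:
pos=0: emit LPAREN '('
pos=1: enter STRING mode
pos=1: emit STR "yes" (now at pos=6)
pos=6: emit ID 'tmp' (now at pos=9)
pos=10: enter COMMENT mode (saw '/*')
pos=10: ERROR — unterminated comment (reached EOF)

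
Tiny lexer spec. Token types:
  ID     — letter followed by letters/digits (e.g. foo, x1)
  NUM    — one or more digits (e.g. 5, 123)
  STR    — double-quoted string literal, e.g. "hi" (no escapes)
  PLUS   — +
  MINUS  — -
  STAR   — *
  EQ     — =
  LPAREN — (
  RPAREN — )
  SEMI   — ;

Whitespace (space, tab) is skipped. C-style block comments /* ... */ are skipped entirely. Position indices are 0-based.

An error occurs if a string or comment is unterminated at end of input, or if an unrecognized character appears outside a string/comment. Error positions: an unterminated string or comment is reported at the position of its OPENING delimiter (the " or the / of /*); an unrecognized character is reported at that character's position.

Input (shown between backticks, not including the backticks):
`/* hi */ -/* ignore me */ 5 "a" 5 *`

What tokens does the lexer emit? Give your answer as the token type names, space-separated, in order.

Answer: MINUS NUM STR NUM STAR

Derivation:
pos=0: enter COMMENT mode (saw '/*')
exit COMMENT mode (now at pos=8)
pos=9: emit MINUS '-'
pos=10: enter COMMENT mode (saw '/*')
exit COMMENT mode (now at pos=25)
pos=26: emit NUM '5' (now at pos=27)
pos=28: enter STRING mode
pos=28: emit STR "a" (now at pos=31)
pos=32: emit NUM '5' (now at pos=33)
pos=34: emit STAR '*'
DONE. 5 tokens: [MINUS, NUM, STR, NUM, STAR]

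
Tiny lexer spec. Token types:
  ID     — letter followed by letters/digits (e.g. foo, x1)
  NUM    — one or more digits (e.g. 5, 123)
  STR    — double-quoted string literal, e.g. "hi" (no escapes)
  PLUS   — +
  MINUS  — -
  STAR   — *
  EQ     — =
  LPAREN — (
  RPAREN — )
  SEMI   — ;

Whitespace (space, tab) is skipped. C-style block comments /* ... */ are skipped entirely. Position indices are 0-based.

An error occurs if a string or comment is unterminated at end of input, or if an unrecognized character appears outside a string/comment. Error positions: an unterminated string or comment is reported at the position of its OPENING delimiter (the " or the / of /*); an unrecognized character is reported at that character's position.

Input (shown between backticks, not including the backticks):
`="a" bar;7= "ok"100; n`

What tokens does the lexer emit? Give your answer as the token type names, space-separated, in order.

pos=0: emit EQ '='
pos=1: enter STRING mode
pos=1: emit STR "a" (now at pos=4)
pos=5: emit ID 'bar' (now at pos=8)
pos=8: emit SEMI ';'
pos=9: emit NUM '7' (now at pos=10)
pos=10: emit EQ '='
pos=12: enter STRING mode
pos=12: emit STR "ok" (now at pos=16)
pos=16: emit NUM '100' (now at pos=19)
pos=19: emit SEMI ';'
pos=21: emit ID 'n' (now at pos=22)
DONE. 10 tokens: [EQ, STR, ID, SEMI, NUM, EQ, STR, NUM, SEMI, ID]

Answer: EQ STR ID SEMI NUM EQ STR NUM SEMI ID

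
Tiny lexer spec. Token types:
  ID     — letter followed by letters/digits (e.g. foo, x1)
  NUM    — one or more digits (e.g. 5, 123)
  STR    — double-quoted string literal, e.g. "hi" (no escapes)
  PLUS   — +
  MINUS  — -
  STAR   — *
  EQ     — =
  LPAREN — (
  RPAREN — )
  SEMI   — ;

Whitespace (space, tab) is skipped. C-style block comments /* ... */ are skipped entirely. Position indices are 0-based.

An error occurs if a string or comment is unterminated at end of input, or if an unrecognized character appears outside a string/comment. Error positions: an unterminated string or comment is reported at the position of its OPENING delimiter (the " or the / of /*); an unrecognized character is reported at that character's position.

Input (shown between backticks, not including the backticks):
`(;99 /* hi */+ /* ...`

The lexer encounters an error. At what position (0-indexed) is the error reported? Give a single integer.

Answer: 15

Derivation:
pos=0: emit LPAREN '('
pos=1: emit SEMI ';'
pos=2: emit NUM '99' (now at pos=4)
pos=5: enter COMMENT mode (saw '/*')
exit COMMENT mode (now at pos=13)
pos=13: emit PLUS '+'
pos=15: enter COMMENT mode (saw '/*')
pos=15: ERROR — unterminated comment (reached EOF)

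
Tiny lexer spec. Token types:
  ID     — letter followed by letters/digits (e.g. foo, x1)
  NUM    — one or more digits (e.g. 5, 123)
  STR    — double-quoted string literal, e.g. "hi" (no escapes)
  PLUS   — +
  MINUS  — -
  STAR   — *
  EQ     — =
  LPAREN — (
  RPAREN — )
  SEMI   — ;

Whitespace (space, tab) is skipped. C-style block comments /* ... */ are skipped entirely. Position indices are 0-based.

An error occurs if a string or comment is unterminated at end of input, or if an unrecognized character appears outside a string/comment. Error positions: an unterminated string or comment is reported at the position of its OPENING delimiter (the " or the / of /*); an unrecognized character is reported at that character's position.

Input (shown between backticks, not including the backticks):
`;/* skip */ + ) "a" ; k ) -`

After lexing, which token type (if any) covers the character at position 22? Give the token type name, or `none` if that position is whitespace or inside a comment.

Answer: ID

Derivation:
pos=0: emit SEMI ';'
pos=1: enter COMMENT mode (saw '/*')
exit COMMENT mode (now at pos=11)
pos=12: emit PLUS '+'
pos=14: emit RPAREN ')'
pos=16: enter STRING mode
pos=16: emit STR "a" (now at pos=19)
pos=20: emit SEMI ';'
pos=22: emit ID 'k' (now at pos=23)
pos=24: emit RPAREN ')'
pos=26: emit MINUS '-'
DONE. 8 tokens: [SEMI, PLUS, RPAREN, STR, SEMI, ID, RPAREN, MINUS]
Position 22: char is 'k' -> ID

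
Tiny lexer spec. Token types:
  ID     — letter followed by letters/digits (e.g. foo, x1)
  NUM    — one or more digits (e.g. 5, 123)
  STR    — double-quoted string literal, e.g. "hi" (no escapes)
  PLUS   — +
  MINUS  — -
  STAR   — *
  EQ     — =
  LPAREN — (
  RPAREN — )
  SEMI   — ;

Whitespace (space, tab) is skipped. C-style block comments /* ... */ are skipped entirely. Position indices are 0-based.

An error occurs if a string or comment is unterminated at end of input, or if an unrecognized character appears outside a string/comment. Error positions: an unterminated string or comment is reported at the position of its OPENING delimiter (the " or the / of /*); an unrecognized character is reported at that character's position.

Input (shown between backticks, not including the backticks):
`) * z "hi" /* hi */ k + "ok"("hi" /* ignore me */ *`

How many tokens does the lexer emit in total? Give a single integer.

pos=0: emit RPAREN ')'
pos=2: emit STAR '*'
pos=4: emit ID 'z' (now at pos=5)
pos=6: enter STRING mode
pos=6: emit STR "hi" (now at pos=10)
pos=11: enter COMMENT mode (saw '/*')
exit COMMENT mode (now at pos=19)
pos=20: emit ID 'k' (now at pos=21)
pos=22: emit PLUS '+'
pos=24: enter STRING mode
pos=24: emit STR "ok" (now at pos=28)
pos=28: emit LPAREN '('
pos=29: enter STRING mode
pos=29: emit STR "hi" (now at pos=33)
pos=34: enter COMMENT mode (saw '/*')
exit COMMENT mode (now at pos=49)
pos=50: emit STAR '*'
DONE. 10 tokens: [RPAREN, STAR, ID, STR, ID, PLUS, STR, LPAREN, STR, STAR]

Answer: 10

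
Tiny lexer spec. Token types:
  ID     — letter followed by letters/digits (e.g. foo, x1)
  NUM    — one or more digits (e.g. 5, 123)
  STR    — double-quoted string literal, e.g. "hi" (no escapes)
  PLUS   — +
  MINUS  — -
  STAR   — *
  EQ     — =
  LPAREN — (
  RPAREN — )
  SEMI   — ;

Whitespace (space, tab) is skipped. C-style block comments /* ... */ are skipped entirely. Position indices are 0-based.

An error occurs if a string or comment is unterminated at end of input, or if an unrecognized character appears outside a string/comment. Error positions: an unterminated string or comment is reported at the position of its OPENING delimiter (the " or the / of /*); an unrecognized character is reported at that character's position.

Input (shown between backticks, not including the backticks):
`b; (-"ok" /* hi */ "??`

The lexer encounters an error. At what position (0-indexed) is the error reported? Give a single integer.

Answer: 19

Derivation:
pos=0: emit ID 'b' (now at pos=1)
pos=1: emit SEMI ';'
pos=3: emit LPAREN '('
pos=4: emit MINUS '-'
pos=5: enter STRING mode
pos=5: emit STR "ok" (now at pos=9)
pos=10: enter COMMENT mode (saw '/*')
exit COMMENT mode (now at pos=18)
pos=19: enter STRING mode
pos=19: ERROR — unterminated string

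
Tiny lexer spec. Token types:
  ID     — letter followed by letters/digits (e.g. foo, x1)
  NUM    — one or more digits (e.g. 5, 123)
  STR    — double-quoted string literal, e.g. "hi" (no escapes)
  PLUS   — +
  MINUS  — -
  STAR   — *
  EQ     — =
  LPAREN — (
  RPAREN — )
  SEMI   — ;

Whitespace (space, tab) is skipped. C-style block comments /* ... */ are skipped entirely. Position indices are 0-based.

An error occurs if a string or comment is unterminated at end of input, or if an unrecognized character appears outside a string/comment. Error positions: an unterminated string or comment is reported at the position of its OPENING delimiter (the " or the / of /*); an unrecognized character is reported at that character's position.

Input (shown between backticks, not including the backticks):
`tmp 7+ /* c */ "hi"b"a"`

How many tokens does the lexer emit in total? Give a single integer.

pos=0: emit ID 'tmp' (now at pos=3)
pos=4: emit NUM '7' (now at pos=5)
pos=5: emit PLUS '+'
pos=7: enter COMMENT mode (saw '/*')
exit COMMENT mode (now at pos=14)
pos=15: enter STRING mode
pos=15: emit STR "hi" (now at pos=19)
pos=19: emit ID 'b' (now at pos=20)
pos=20: enter STRING mode
pos=20: emit STR "a" (now at pos=23)
DONE. 6 tokens: [ID, NUM, PLUS, STR, ID, STR]

Answer: 6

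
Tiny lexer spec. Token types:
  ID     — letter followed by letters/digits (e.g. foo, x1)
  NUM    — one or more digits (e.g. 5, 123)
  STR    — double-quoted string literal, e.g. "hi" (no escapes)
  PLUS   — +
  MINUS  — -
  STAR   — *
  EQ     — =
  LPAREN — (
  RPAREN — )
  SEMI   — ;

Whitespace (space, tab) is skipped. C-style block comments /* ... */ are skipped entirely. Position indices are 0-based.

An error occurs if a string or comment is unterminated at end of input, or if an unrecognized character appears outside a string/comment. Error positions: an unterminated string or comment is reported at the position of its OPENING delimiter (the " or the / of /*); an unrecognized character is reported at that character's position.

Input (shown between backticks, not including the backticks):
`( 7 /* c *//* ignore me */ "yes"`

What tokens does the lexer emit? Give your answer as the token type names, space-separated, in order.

Answer: LPAREN NUM STR

Derivation:
pos=0: emit LPAREN '('
pos=2: emit NUM '7' (now at pos=3)
pos=4: enter COMMENT mode (saw '/*')
exit COMMENT mode (now at pos=11)
pos=11: enter COMMENT mode (saw '/*')
exit COMMENT mode (now at pos=26)
pos=27: enter STRING mode
pos=27: emit STR "yes" (now at pos=32)
DONE. 3 tokens: [LPAREN, NUM, STR]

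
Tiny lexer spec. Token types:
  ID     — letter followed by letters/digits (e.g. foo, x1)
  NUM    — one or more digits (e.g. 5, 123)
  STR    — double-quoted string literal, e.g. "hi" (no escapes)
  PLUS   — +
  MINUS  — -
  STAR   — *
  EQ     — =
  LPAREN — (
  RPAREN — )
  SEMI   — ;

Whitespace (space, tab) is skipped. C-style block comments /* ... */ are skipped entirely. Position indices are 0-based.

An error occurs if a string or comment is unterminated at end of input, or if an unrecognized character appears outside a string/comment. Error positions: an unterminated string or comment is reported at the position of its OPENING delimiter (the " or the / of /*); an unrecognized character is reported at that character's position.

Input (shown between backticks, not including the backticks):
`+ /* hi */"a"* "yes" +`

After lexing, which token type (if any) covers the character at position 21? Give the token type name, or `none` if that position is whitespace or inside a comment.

Answer: PLUS

Derivation:
pos=0: emit PLUS '+'
pos=2: enter COMMENT mode (saw '/*')
exit COMMENT mode (now at pos=10)
pos=10: enter STRING mode
pos=10: emit STR "a" (now at pos=13)
pos=13: emit STAR '*'
pos=15: enter STRING mode
pos=15: emit STR "yes" (now at pos=20)
pos=21: emit PLUS '+'
DONE. 5 tokens: [PLUS, STR, STAR, STR, PLUS]
Position 21: char is '+' -> PLUS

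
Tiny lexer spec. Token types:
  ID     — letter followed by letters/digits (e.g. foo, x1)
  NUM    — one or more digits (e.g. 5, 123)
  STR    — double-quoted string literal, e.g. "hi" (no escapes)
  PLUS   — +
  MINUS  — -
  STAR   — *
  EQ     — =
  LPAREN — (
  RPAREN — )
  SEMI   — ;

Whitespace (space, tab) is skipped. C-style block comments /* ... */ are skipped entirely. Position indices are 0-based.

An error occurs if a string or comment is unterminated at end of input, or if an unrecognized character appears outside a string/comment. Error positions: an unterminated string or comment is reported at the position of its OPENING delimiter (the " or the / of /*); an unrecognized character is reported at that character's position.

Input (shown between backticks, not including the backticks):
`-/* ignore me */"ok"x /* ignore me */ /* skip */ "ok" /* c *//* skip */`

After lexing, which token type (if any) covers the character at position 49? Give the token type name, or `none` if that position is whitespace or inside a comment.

Answer: STR

Derivation:
pos=0: emit MINUS '-'
pos=1: enter COMMENT mode (saw '/*')
exit COMMENT mode (now at pos=16)
pos=16: enter STRING mode
pos=16: emit STR "ok" (now at pos=20)
pos=20: emit ID 'x' (now at pos=21)
pos=22: enter COMMENT mode (saw '/*')
exit COMMENT mode (now at pos=37)
pos=38: enter COMMENT mode (saw '/*')
exit COMMENT mode (now at pos=48)
pos=49: enter STRING mode
pos=49: emit STR "ok" (now at pos=53)
pos=54: enter COMMENT mode (saw '/*')
exit COMMENT mode (now at pos=61)
pos=61: enter COMMENT mode (saw '/*')
exit COMMENT mode (now at pos=71)
DONE. 4 tokens: [MINUS, STR, ID, STR]
Position 49: char is '"' -> STR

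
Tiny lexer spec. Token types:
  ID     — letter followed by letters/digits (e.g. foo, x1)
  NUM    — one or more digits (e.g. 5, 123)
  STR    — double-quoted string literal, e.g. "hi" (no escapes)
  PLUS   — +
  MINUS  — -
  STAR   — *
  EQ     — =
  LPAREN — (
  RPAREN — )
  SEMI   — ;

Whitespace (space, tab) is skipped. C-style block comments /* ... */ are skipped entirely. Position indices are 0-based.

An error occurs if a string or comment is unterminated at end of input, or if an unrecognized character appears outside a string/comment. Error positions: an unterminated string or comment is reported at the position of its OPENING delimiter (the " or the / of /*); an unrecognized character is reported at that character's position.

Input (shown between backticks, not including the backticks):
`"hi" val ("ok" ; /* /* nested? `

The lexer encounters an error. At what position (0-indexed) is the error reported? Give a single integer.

pos=0: enter STRING mode
pos=0: emit STR "hi" (now at pos=4)
pos=5: emit ID 'val' (now at pos=8)
pos=9: emit LPAREN '('
pos=10: enter STRING mode
pos=10: emit STR "ok" (now at pos=14)
pos=15: emit SEMI ';'
pos=17: enter COMMENT mode (saw '/*')
pos=17: ERROR — unterminated comment (reached EOF)

Answer: 17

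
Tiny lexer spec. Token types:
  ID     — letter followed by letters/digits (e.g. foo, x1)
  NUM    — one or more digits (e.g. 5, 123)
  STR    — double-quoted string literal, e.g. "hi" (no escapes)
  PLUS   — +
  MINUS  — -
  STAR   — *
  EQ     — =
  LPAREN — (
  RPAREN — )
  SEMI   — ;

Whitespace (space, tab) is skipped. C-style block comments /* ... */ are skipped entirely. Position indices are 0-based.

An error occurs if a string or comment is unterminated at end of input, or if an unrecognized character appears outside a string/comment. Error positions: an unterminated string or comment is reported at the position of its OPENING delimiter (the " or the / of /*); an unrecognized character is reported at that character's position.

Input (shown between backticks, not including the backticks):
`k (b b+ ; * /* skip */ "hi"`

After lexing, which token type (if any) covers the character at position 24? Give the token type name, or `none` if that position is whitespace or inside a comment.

Answer: STR

Derivation:
pos=0: emit ID 'k' (now at pos=1)
pos=2: emit LPAREN '('
pos=3: emit ID 'b' (now at pos=4)
pos=5: emit ID 'b' (now at pos=6)
pos=6: emit PLUS '+'
pos=8: emit SEMI ';'
pos=10: emit STAR '*'
pos=12: enter COMMENT mode (saw '/*')
exit COMMENT mode (now at pos=22)
pos=23: enter STRING mode
pos=23: emit STR "hi" (now at pos=27)
DONE. 8 tokens: [ID, LPAREN, ID, ID, PLUS, SEMI, STAR, STR]
Position 24: char is 'h' -> STR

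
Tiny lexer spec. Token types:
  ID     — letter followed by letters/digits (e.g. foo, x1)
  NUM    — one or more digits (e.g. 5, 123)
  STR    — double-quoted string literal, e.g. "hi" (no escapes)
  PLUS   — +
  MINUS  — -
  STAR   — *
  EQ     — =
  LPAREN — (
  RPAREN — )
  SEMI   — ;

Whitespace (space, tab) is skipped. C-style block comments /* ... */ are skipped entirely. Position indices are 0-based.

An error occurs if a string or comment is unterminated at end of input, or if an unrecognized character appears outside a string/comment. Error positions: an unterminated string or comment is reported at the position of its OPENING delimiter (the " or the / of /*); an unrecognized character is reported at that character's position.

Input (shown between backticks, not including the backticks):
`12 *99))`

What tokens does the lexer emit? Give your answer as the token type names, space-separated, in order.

Answer: NUM STAR NUM RPAREN RPAREN

Derivation:
pos=0: emit NUM '12' (now at pos=2)
pos=3: emit STAR '*'
pos=4: emit NUM '99' (now at pos=6)
pos=6: emit RPAREN ')'
pos=7: emit RPAREN ')'
DONE. 5 tokens: [NUM, STAR, NUM, RPAREN, RPAREN]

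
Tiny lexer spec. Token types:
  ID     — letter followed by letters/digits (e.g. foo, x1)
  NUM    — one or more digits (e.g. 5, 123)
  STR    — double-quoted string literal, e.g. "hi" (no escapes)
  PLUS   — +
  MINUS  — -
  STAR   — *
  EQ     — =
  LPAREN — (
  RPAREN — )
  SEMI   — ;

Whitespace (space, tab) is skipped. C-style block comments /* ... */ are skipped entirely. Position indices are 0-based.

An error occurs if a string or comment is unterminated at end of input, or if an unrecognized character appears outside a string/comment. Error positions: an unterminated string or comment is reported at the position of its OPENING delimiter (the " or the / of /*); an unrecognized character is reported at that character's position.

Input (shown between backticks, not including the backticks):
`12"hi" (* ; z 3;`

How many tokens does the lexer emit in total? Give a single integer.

pos=0: emit NUM '12' (now at pos=2)
pos=2: enter STRING mode
pos=2: emit STR "hi" (now at pos=6)
pos=7: emit LPAREN '('
pos=8: emit STAR '*'
pos=10: emit SEMI ';'
pos=12: emit ID 'z' (now at pos=13)
pos=14: emit NUM '3' (now at pos=15)
pos=15: emit SEMI ';'
DONE. 8 tokens: [NUM, STR, LPAREN, STAR, SEMI, ID, NUM, SEMI]

Answer: 8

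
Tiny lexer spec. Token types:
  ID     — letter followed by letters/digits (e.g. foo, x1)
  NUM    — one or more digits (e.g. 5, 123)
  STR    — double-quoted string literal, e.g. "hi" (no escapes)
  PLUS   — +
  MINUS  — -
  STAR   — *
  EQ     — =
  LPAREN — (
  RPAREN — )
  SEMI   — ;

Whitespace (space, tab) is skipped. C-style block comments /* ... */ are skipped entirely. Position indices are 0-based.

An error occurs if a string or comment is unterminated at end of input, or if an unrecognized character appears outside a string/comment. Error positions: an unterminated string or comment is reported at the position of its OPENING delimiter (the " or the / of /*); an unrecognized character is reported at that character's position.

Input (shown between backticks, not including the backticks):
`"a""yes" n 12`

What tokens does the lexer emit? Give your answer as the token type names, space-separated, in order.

Answer: STR STR ID NUM

Derivation:
pos=0: enter STRING mode
pos=0: emit STR "a" (now at pos=3)
pos=3: enter STRING mode
pos=3: emit STR "yes" (now at pos=8)
pos=9: emit ID 'n' (now at pos=10)
pos=11: emit NUM '12' (now at pos=13)
DONE. 4 tokens: [STR, STR, ID, NUM]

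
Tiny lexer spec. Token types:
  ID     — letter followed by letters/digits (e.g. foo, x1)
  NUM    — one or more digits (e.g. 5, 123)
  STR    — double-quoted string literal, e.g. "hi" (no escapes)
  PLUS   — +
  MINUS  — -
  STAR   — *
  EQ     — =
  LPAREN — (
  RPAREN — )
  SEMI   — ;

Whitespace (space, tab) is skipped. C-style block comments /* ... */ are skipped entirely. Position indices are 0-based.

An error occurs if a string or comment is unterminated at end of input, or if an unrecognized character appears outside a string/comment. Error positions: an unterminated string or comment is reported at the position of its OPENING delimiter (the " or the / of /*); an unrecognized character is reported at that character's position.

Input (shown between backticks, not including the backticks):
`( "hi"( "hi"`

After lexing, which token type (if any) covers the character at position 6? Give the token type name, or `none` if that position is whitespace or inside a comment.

pos=0: emit LPAREN '('
pos=2: enter STRING mode
pos=2: emit STR "hi" (now at pos=6)
pos=6: emit LPAREN '('
pos=8: enter STRING mode
pos=8: emit STR "hi" (now at pos=12)
DONE. 4 tokens: [LPAREN, STR, LPAREN, STR]
Position 6: char is '(' -> LPAREN

Answer: LPAREN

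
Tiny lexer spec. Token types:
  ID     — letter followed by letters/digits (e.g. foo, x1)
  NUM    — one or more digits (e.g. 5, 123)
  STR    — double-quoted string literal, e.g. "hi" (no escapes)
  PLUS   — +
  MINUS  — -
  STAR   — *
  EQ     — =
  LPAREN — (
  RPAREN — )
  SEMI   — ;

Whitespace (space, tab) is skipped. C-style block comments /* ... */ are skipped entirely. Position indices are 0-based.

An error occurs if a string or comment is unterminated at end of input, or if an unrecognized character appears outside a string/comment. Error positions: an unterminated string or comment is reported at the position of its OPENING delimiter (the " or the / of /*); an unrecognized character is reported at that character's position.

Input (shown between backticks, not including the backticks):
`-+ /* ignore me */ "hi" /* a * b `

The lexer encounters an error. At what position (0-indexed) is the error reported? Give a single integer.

Answer: 24

Derivation:
pos=0: emit MINUS '-'
pos=1: emit PLUS '+'
pos=3: enter COMMENT mode (saw '/*')
exit COMMENT mode (now at pos=18)
pos=19: enter STRING mode
pos=19: emit STR "hi" (now at pos=23)
pos=24: enter COMMENT mode (saw '/*')
pos=24: ERROR — unterminated comment (reached EOF)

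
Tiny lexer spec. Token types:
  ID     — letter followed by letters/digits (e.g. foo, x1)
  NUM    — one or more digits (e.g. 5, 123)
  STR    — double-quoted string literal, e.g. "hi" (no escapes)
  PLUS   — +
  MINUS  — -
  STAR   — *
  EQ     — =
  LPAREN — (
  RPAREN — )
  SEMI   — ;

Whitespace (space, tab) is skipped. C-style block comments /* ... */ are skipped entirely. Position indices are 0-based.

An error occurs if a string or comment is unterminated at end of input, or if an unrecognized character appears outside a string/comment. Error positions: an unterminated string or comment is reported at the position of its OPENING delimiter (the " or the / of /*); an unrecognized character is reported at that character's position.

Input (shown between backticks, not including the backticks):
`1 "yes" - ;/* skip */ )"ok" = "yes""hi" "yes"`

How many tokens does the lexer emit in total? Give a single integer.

Answer: 10

Derivation:
pos=0: emit NUM '1' (now at pos=1)
pos=2: enter STRING mode
pos=2: emit STR "yes" (now at pos=7)
pos=8: emit MINUS '-'
pos=10: emit SEMI ';'
pos=11: enter COMMENT mode (saw '/*')
exit COMMENT mode (now at pos=21)
pos=22: emit RPAREN ')'
pos=23: enter STRING mode
pos=23: emit STR "ok" (now at pos=27)
pos=28: emit EQ '='
pos=30: enter STRING mode
pos=30: emit STR "yes" (now at pos=35)
pos=35: enter STRING mode
pos=35: emit STR "hi" (now at pos=39)
pos=40: enter STRING mode
pos=40: emit STR "yes" (now at pos=45)
DONE. 10 tokens: [NUM, STR, MINUS, SEMI, RPAREN, STR, EQ, STR, STR, STR]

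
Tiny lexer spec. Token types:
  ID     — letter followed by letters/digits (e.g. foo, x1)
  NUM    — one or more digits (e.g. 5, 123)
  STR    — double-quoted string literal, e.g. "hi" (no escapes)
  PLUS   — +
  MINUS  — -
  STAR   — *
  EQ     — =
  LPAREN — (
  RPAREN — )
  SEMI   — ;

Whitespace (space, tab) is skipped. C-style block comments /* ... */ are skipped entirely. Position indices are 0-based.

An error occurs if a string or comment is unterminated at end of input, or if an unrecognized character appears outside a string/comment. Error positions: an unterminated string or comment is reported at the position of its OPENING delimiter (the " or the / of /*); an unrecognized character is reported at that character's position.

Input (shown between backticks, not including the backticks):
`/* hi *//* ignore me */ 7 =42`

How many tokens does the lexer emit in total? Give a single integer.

Answer: 3

Derivation:
pos=0: enter COMMENT mode (saw '/*')
exit COMMENT mode (now at pos=8)
pos=8: enter COMMENT mode (saw '/*')
exit COMMENT mode (now at pos=23)
pos=24: emit NUM '7' (now at pos=25)
pos=26: emit EQ '='
pos=27: emit NUM '42' (now at pos=29)
DONE. 3 tokens: [NUM, EQ, NUM]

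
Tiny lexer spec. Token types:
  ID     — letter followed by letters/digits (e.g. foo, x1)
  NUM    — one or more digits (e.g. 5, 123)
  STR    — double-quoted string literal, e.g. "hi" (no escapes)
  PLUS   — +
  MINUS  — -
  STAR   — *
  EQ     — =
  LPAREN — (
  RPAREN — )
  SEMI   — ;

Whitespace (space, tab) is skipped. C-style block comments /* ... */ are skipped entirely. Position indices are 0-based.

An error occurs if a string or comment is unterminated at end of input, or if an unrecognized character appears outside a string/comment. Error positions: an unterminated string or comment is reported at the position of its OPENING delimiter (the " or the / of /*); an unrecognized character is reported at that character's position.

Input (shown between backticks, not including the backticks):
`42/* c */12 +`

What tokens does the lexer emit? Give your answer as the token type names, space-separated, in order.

pos=0: emit NUM '42' (now at pos=2)
pos=2: enter COMMENT mode (saw '/*')
exit COMMENT mode (now at pos=9)
pos=9: emit NUM '12' (now at pos=11)
pos=12: emit PLUS '+'
DONE. 3 tokens: [NUM, NUM, PLUS]

Answer: NUM NUM PLUS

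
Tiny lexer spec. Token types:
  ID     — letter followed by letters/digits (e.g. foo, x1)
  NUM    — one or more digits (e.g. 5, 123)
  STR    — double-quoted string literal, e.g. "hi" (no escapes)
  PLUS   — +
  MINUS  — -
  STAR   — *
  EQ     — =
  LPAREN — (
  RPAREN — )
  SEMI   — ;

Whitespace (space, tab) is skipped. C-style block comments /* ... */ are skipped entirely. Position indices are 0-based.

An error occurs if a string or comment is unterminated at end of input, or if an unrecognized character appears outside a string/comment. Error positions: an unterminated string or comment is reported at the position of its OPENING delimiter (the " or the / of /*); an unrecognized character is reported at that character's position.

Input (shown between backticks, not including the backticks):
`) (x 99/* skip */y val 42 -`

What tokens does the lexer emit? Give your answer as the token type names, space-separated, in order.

Answer: RPAREN LPAREN ID NUM ID ID NUM MINUS

Derivation:
pos=0: emit RPAREN ')'
pos=2: emit LPAREN '('
pos=3: emit ID 'x' (now at pos=4)
pos=5: emit NUM '99' (now at pos=7)
pos=7: enter COMMENT mode (saw '/*')
exit COMMENT mode (now at pos=17)
pos=17: emit ID 'y' (now at pos=18)
pos=19: emit ID 'val' (now at pos=22)
pos=23: emit NUM '42' (now at pos=25)
pos=26: emit MINUS '-'
DONE. 8 tokens: [RPAREN, LPAREN, ID, NUM, ID, ID, NUM, MINUS]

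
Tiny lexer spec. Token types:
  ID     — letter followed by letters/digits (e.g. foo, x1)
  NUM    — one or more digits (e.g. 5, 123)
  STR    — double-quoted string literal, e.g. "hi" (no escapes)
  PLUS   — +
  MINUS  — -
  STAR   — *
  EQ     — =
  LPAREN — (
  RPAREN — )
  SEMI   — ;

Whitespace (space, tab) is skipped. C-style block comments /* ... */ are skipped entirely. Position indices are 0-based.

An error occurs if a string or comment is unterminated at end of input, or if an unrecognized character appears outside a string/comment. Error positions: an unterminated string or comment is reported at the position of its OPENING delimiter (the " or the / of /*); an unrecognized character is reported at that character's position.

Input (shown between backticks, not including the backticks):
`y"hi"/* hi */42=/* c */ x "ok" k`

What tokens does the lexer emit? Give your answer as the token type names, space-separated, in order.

pos=0: emit ID 'y' (now at pos=1)
pos=1: enter STRING mode
pos=1: emit STR "hi" (now at pos=5)
pos=5: enter COMMENT mode (saw '/*')
exit COMMENT mode (now at pos=13)
pos=13: emit NUM '42' (now at pos=15)
pos=15: emit EQ '='
pos=16: enter COMMENT mode (saw '/*')
exit COMMENT mode (now at pos=23)
pos=24: emit ID 'x' (now at pos=25)
pos=26: enter STRING mode
pos=26: emit STR "ok" (now at pos=30)
pos=31: emit ID 'k' (now at pos=32)
DONE. 7 tokens: [ID, STR, NUM, EQ, ID, STR, ID]

Answer: ID STR NUM EQ ID STR ID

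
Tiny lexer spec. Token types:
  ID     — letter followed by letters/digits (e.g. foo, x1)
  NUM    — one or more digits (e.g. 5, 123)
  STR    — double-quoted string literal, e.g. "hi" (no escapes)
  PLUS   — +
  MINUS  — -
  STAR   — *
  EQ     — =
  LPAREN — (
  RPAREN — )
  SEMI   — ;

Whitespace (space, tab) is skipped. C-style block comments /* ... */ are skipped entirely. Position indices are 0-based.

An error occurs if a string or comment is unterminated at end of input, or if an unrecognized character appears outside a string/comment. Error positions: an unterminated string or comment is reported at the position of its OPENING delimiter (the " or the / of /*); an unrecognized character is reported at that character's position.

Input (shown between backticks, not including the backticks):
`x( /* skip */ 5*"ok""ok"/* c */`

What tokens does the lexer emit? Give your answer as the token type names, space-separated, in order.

pos=0: emit ID 'x' (now at pos=1)
pos=1: emit LPAREN '('
pos=3: enter COMMENT mode (saw '/*')
exit COMMENT mode (now at pos=13)
pos=14: emit NUM '5' (now at pos=15)
pos=15: emit STAR '*'
pos=16: enter STRING mode
pos=16: emit STR "ok" (now at pos=20)
pos=20: enter STRING mode
pos=20: emit STR "ok" (now at pos=24)
pos=24: enter COMMENT mode (saw '/*')
exit COMMENT mode (now at pos=31)
DONE. 6 tokens: [ID, LPAREN, NUM, STAR, STR, STR]

Answer: ID LPAREN NUM STAR STR STR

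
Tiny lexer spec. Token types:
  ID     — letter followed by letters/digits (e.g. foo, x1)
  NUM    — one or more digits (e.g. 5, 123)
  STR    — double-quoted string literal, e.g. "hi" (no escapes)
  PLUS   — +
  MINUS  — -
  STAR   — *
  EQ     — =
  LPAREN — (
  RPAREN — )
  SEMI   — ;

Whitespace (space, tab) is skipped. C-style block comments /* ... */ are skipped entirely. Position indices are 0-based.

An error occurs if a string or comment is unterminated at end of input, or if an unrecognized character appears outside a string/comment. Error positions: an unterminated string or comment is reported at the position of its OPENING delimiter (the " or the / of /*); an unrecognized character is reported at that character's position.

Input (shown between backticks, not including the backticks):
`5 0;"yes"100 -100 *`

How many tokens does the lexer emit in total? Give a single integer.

pos=0: emit NUM '5' (now at pos=1)
pos=2: emit NUM '0' (now at pos=3)
pos=3: emit SEMI ';'
pos=4: enter STRING mode
pos=4: emit STR "yes" (now at pos=9)
pos=9: emit NUM '100' (now at pos=12)
pos=13: emit MINUS '-'
pos=14: emit NUM '100' (now at pos=17)
pos=18: emit STAR '*'
DONE. 8 tokens: [NUM, NUM, SEMI, STR, NUM, MINUS, NUM, STAR]

Answer: 8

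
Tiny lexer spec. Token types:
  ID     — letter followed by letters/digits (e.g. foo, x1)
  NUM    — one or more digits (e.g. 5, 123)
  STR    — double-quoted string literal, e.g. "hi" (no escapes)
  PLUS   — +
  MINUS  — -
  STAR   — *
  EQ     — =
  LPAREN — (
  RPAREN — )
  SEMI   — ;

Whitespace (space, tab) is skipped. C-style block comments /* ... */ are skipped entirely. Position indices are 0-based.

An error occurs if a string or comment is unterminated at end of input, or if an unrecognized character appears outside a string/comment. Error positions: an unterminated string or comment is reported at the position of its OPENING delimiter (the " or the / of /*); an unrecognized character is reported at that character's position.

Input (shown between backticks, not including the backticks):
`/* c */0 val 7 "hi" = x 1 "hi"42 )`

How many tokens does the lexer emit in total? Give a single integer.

pos=0: enter COMMENT mode (saw '/*')
exit COMMENT mode (now at pos=7)
pos=7: emit NUM '0' (now at pos=8)
pos=9: emit ID 'val' (now at pos=12)
pos=13: emit NUM '7' (now at pos=14)
pos=15: enter STRING mode
pos=15: emit STR "hi" (now at pos=19)
pos=20: emit EQ '='
pos=22: emit ID 'x' (now at pos=23)
pos=24: emit NUM '1' (now at pos=25)
pos=26: enter STRING mode
pos=26: emit STR "hi" (now at pos=30)
pos=30: emit NUM '42' (now at pos=32)
pos=33: emit RPAREN ')'
DONE. 10 tokens: [NUM, ID, NUM, STR, EQ, ID, NUM, STR, NUM, RPAREN]

Answer: 10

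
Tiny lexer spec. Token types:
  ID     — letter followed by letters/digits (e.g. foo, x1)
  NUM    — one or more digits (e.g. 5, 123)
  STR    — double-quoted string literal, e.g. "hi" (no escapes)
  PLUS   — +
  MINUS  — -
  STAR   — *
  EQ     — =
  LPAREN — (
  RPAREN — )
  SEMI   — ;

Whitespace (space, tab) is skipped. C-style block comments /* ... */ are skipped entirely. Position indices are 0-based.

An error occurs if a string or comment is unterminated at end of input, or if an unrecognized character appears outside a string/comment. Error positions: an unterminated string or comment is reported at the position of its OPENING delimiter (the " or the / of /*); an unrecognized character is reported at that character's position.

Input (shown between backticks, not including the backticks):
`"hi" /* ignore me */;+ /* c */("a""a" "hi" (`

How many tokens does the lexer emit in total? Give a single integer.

Answer: 8

Derivation:
pos=0: enter STRING mode
pos=0: emit STR "hi" (now at pos=4)
pos=5: enter COMMENT mode (saw '/*')
exit COMMENT mode (now at pos=20)
pos=20: emit SEMI ';'
pos=21: emit PLUS '+'
pos=23: enter COMMENT mode (saw '/*')
exit COMMENT mode (now at pos=30)
pos=30: emit LPAREN '('
pos=31: enter STRING mode
pos=31: emit STR "a" (now at pos=34)
pos=34: enter STRING mode
pos=34: emit STR "a" (now at pos=37)
pos=38: enter STRING mode
pos=38: emit STR "hi" (now at pos=42)
pos=43: emit LPAREN '('
DONE. 8 tokens: [STR, SEMI, PLUS, LPAREN, STR, STR, STR, LPAREN]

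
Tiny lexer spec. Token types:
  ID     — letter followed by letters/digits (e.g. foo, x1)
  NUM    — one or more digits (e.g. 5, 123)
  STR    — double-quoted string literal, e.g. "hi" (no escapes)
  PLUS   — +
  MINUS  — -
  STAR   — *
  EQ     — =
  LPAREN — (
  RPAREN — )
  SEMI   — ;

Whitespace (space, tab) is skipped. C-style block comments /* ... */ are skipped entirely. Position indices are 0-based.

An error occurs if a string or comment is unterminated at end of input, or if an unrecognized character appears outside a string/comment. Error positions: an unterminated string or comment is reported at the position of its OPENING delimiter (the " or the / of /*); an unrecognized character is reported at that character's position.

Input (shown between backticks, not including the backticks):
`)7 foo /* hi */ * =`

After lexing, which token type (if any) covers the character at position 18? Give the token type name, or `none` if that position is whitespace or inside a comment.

pos=0: emit RPAREN ')'
pos=1: emit NUM '7' (now at pos=2)
pos=3: emit ID 'foo' (now at pos=6)
pos=7: enter COMMENT mode (saw '/*')
exit COMMENT mode (now at pos=15)
pos=16: emit STAR '*'
pos=18: emit EQ '='
DONE. 5 tokens: [RPAREN, NUM, ID, STAR, EQ]
Position 18: char is '=' -> EQ

Answer: EQ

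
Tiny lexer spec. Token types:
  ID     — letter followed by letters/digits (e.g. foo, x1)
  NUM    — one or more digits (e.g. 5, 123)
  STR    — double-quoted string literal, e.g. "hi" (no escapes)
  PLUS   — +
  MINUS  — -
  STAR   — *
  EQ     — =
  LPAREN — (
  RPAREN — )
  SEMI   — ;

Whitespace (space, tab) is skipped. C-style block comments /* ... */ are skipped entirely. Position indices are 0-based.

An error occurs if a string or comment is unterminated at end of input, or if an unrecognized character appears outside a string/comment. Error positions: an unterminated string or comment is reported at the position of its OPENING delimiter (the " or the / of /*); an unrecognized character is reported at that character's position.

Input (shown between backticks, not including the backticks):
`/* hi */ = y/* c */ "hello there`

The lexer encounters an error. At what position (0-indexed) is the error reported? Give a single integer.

pos=0: enter COMMENT mode (saw '/*')
exit COMMENT mode (now at pos=8)
pos=9: emit EQ '='
pos=11: emit ID 'y' (now at pos=12)
pos=12: enter COMMENT mode (saw '/*')
exit COMMENT mode (now at pos=19)
pos=20: enter STRING mode
pos=20: ERROR — unterminated string

Answer: 20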